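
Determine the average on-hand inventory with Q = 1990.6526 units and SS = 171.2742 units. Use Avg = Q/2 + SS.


Q/2 = 995.3263
Avg = 995.3263 + 171.2742 = 1166.6005

1166.6005 units


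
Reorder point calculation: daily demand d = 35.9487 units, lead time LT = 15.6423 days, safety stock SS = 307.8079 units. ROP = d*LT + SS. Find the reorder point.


d*LT = 35.9487 * 15.6423 = 562.3204
ROP = 562.3204 + 307.8079 = 870.1283

870.1283 units


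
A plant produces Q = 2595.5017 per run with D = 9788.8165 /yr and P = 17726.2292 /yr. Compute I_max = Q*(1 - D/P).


D/P = 0.5522
1 - D/P = 0.4478
I_max = 2595.5017 * 0.4478 = 1162.2082

1162.2082 units


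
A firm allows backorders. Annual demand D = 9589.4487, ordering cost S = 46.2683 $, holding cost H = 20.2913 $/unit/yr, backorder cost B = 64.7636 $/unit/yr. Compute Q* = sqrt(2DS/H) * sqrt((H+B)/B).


sqrt(2DS/H) = 209.1215
sqrt((H+B)/B) = 1.1460
Q* = 209.1215 * 1.1460 = 239.6530

239.6530 units


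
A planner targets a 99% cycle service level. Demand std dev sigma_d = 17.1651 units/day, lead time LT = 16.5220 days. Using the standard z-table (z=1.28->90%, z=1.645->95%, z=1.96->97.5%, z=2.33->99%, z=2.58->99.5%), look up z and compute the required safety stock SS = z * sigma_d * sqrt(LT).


From the table, SL = 99% corresponds to z = 2.33
sqrt(LT) = sqrt(16.5220) = 4.0647
SS = 2.33 * 17.1651 * 4.0647 = 162.5674

162.5674 units


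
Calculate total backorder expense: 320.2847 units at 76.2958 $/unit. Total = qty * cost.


Total = 320.2847 * 76.2958 = 24436.3774

24436.3774 $


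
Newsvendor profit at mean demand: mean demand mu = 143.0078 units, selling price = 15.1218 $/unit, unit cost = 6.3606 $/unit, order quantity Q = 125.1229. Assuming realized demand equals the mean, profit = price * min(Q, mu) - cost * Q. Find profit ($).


Sales at mu = min(125.1229, 143.0078) = 125.1229
Revenue = 15.1218 * 125.1229 = 1892.0835
Total cost = 6.3606 * 125.1229 = 795.8567
Profit = 1892.0835 - 795.8567 = 1096.2268

1096.2268 $


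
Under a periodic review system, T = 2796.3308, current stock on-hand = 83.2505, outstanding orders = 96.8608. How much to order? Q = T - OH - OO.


Inventory position = OH + OO = 83.2505 + 96.8608 = 180.1113
Q = 2796.3308 - 180.1113 = 2616.2195

2616.2195 units


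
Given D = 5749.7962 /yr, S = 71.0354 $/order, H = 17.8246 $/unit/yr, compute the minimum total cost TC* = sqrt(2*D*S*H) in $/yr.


2*D*S*H = 14560526.2007
TC* = sqrt(14560526.2007) = 3815.8258

3815.8258 $/yr


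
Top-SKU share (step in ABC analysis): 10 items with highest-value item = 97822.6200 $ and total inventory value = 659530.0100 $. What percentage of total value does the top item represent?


Top item = 97822.6200
Total = 659530.0100
Percentage = 97822.6200 / 659530.0100 * 100 = 14.8322

14.8322%


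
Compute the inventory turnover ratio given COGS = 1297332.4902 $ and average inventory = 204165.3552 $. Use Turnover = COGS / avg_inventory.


Turnover = 1297332.4902 / 204165.3552 = 6.3543

6.3543


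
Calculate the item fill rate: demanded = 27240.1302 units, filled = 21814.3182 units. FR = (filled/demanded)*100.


FR = 21814.3182 / 27240.1302 * 100 = 80.0815

80.0815%


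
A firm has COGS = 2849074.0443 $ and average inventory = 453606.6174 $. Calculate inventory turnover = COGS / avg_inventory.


Turnover = 2849074.0443 / 453606.6174 = 6.2809

6.2809


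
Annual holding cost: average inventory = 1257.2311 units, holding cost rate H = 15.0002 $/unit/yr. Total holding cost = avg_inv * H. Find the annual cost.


Cost = 1257.2311 * 15.0002 = 18858.7179

18858.7179 $/yr


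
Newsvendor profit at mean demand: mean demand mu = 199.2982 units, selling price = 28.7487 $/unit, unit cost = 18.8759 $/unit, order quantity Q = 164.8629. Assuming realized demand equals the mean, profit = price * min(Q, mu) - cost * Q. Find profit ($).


Sales at mu = min(164.8629, 199.2982) = 164.8629
Revenue = 28.7487 * 164.8629 = 4739.5941
Total cost = 18.8759 * 164.8629 = 3111.9356
Profit = 4739.5941 - 3111.9356 = 1627.6584

1627.6584 $


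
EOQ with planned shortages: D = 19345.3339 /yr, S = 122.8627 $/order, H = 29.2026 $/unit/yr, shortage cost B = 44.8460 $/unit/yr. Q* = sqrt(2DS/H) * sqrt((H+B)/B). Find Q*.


sqrt(2DS/H) = 403.4618
sqrt((H+B)/B) = 1.2850
Q* = 403.4618 * 1.2850 = 518.4405

518.4405 units


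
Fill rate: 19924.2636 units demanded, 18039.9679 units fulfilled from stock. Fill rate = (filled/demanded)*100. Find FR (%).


FR = 18039.9679 / 19924.2636 * 100 = 90.5427

90.5427%


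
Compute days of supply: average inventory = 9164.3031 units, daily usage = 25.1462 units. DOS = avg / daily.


DOS = 9164.3031 / 25.1462 = 364.4409

364.4409 days


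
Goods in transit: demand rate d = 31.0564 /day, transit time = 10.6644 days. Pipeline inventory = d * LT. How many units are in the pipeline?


Pipeline = 31.0564 * 10.6644 = 331.1979

331.1979 units


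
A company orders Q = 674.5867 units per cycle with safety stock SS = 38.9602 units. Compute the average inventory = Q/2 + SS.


Q/2 = 337.2933
Avg = 337.2933 + 38.9602 = 376.2535

376.2535 units


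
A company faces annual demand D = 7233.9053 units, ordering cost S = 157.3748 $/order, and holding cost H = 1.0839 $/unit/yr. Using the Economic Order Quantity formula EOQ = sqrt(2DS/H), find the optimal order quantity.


2*D*S = 2 * 7233.9053 * 157.3748 = 2276868.7996
2*D*S/H = 2100626.2567
EOQ = sqrt(2100626.2567) = 1449.3537

1449.3537 units


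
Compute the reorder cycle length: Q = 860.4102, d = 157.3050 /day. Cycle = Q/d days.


Cycle = 860.4102 / 157.3050 = 5.4697

5.4697 days


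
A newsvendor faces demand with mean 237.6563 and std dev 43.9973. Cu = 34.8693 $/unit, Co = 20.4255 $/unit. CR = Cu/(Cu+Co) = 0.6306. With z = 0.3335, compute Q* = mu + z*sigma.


CR = Cu/(Cu+Co) = 34.8693/(34.8693+20.4255) = 0.6306
z = 0.3335
Q* = 237.6563 + 0.3335 * 43.9973 = 252.3294

252.3294 units


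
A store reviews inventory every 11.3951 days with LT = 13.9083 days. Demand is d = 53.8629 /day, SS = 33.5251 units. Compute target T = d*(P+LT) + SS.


P + LT = 25.3034
d*(P+LT) = 53.8629 * 25.3034 = 1362.9145
T = 1362.9145 + 33.5251 = 1396.4396

1396.4396 units


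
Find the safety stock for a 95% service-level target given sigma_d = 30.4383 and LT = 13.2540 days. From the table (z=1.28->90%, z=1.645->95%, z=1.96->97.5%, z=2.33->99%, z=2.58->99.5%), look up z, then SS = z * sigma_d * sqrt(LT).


From the table, SL = 95% corresponds to z = 1.645
sqrt(LT) = sqrt(13.2540) = 3.6406
SS = 1.645 * 30.4383 * 3.6406 = 182.2887

182.2887 units


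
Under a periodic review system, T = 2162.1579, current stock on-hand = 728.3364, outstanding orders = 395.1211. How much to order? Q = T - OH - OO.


Inventory position = OH + OO = 728.3364 + 395.1211 = 1123.4575
Q = 2162.1579 - 1123.4575 = 1038.7004

1038.7004 units


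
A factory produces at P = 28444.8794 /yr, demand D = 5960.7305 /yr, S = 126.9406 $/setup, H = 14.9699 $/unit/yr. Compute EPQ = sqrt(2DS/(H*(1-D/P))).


1 - D/P = 1 - 0.2096 = 0.7904
H*(1-D/P) = 11.8329
2DS = 1513317.4122
EPQ = sqrt(127890.6439) = 357.6180

357.6180 units


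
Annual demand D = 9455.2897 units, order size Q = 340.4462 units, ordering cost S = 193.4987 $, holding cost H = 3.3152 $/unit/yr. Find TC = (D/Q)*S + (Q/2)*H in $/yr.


Ordering cost = D*S/Q = 5374.0834
Holding cost = Q*H/2 = 564.3236
TC = 5374.0834 + 564.3236 = 5938.4070

5938.4070 $/yr


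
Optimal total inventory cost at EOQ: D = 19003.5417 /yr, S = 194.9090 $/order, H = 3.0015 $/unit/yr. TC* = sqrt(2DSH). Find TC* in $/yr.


2*D*S*H = 22234879.7392
TC* = sqrt(22234879.7392) = 4715.3875

4715.3875 $/yr


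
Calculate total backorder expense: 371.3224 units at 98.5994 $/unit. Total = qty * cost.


Total = 371.3224 * 98.5994 = 36612.1658

36612.1658 $


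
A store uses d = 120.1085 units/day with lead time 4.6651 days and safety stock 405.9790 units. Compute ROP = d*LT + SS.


d*LT = 120.1085 * 4.6651 = 560.3182
ROP = 560.3182 + 405.9790 = 966.2972

966.2972 units


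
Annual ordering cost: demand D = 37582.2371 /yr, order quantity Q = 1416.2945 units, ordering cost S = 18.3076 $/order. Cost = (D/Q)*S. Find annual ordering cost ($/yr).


Number of orders = D/Q = 26.5356
Cost = 26.5356 * 18.3076 = 485.8033

485.8033 $/yr


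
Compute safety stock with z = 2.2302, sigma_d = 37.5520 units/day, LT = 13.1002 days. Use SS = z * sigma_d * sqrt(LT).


sqrt(LT) = sqrt(13.1002) = 3.6194
SS = 2.2302 * 37.5520 * 3.6194 = 303.1209

303.1209 units


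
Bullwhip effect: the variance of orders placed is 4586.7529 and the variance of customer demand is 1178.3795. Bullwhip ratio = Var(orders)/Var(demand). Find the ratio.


BW = 4586.7529 / 1178.3795 = 3.8924

3.8924


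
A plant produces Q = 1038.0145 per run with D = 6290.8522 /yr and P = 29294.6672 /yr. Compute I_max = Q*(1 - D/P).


D/P = 0.2147
1 - D/P = 0.7853
I_max = 1038.0145 * 0.7853 = 815.1072

815.1072 units


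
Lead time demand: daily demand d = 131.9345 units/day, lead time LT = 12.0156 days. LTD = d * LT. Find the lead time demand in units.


LTD = 131.9345 * 12.0156 = 1585.2722

1585.2722 units


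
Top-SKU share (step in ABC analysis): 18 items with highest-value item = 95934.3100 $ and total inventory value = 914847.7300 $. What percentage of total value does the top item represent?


Top item = 95934.3100
Total = 914847.7300
Percentage = 95934.3100 / 914847.7300 * 100 = 10.4864

10.4864%


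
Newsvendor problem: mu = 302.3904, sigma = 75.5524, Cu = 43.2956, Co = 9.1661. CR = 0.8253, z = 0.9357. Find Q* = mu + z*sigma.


CR = Cu/(Cu+Co) = 43.2956/(43.2956+9.1661) = 0.8253
z = 0.9357
Q* = 302.3904 + 0.9357 * 75.5524 = 373.0848

373.0848 units


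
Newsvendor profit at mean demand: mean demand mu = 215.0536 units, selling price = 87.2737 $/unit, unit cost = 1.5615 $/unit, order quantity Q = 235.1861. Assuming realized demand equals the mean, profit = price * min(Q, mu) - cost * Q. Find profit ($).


Sales at mu = min(235.1861, 215.0536) = 215.0536
Revenue = 87.2737 * 215.0536 = 18768.5234
Total cost = 1.5615 * 235.1861 = 367.2431
Profit = 18768.5234 - 367.2431 = 18401.2803

18401.2803 $


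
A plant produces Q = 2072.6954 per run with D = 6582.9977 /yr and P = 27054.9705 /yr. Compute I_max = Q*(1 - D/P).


D/P = 0.2433
1 - D/P = 0.7567
I_max = 2072.6954 * 0.7567 = 1568.3685

1568.3685 units


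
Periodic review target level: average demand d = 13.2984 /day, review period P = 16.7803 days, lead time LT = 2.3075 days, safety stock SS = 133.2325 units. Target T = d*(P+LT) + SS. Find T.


P + LT = 19.0878
d*(P+LT) = 13.2984 * 19.0878 = 253.8372
T = 253.8372 + 133.2325 = 387.0697

387.0697 units


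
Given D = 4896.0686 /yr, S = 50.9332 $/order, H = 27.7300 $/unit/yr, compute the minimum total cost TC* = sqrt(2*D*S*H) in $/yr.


2*D*S*H = 13830195.5899
TC* = sqrt(13830195.5899) = 3718.8971

3718.8971 $/yr


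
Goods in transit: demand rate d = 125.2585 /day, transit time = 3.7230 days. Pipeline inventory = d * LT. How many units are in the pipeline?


Pipeline = 125.2585 * 3.7230 = 466.3374

466.3374 units


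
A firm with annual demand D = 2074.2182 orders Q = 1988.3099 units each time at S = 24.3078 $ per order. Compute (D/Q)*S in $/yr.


Number of orders = D/Q = 1.0432
Cost = 1.0432 * 24.3078 = 25.3581

25.3581 $/yr


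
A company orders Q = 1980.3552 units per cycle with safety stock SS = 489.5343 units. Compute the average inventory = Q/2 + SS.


Q/2 = 990.1776
Avg = 990.1776 + 489.5343 = 1479.7119

1479.7119 units


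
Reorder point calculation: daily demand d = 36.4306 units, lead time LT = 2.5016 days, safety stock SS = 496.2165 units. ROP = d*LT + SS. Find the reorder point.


d*LT = 36.4306 * 2.5016 = 91.1348
ROP = 91.1348 + 496.2165 = 587.3513

587.3513 units


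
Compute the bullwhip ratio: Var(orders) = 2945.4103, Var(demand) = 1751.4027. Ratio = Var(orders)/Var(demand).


BW = 2945.4103 / 1751.4027 = 1.6817

1.6817


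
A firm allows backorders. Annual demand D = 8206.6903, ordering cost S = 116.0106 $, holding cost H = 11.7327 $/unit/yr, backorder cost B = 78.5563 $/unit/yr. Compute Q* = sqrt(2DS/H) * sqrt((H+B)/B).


sqrt(2DS/H) = 402.8551
sqrt((H+B)/B) = 1.0721
Q* = 402.8551 * 1.0721 = 431.8926

431.8926 units


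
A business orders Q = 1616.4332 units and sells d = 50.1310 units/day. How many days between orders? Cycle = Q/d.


Cycle = 1616.4332 / 50.1310 = 32.2442

32.2442 days


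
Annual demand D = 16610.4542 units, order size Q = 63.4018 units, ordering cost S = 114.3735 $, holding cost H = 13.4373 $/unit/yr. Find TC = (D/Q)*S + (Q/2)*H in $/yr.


Ordering cost = D*S/Q = 29964.3825
Holding cost = Q*H/2 = 425.9745
TC = 29964.3825 + 425.9745 = 30390.3570

30390.3570 $/yr


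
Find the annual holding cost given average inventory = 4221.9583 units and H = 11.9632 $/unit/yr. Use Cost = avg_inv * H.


Cost = 4221.9583 * 11.9632 = 50508.1315

50508.1315 $/yr


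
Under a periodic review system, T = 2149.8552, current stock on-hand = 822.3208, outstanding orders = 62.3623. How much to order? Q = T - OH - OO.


Inventory position = OH + OO = 822.3208 + 62.3623 = 884.6831
Q = 2149.8552 - 884.6831 = 1265.1721

1265.1721 units


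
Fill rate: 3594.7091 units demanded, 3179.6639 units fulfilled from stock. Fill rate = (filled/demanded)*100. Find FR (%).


FR = 3179.6639 / 3594.7091 * 100 = 88.4540

88.4540%


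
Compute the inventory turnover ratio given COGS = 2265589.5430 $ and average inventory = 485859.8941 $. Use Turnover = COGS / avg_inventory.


Turnover = 2265589.5430 / 485859.8941 = 4.6631

4.6631


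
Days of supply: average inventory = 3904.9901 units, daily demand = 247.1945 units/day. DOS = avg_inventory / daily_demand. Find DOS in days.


DOS = 3904.9901 / 247.1945 = 15.7972

15.7972 days


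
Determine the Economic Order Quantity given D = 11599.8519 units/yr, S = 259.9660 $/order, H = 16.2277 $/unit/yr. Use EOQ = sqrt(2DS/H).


2*D*S = 2 * 11599.8519 * 259.9660 = 6031134.1981
2*D*S/H = 371656.7473
EOQ = sqrt(371656.7473) = 609.6366

609.6366 units


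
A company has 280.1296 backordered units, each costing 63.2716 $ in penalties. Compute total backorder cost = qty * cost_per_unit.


Total = 280.1296 * 63.2716 = 17724.2480

17724.2480 $


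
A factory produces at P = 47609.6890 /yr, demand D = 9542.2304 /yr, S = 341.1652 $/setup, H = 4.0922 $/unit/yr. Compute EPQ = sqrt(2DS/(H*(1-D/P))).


1 - D/P = 1 - 0.2004 = 0.7996
H*(1-D/P) = 3.2720
2DS = 6510953.8857
EPQ = sqrt(1989890.7301) = 1410.6349

1410.6349 units


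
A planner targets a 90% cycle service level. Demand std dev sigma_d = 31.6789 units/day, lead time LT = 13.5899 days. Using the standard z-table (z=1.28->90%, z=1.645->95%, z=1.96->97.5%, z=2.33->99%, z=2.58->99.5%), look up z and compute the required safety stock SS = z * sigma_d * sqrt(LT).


From the table, SL = 90% corresponds to z = 1.28
sqrt(LT) = sqrt(13.5899) = 3.6864
SS = 1.28 * 31.6789 * 3.6864 = 149.4818

149.4818 units


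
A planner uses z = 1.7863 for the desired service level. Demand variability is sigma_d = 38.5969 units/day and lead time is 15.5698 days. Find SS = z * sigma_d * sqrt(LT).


sqrt(LT) = sqrt(15.5698) = 3.9459
SS = 1.7863 * 38.5969 * 3.9459 = 272.0498

272.0498 units


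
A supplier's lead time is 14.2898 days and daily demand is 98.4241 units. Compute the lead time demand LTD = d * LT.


LTD = 98.4241 * 14.2898 = 1406.4607

1406.4607 units


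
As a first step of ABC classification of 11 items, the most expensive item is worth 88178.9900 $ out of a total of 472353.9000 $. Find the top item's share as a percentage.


Top item = 88178.9900
Total = 472353.9000
Percentage = 88178.9900 / 472353.9000 * 100 = 18.6680

18.6680%


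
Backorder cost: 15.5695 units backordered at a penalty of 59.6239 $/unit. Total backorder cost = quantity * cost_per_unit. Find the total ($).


Total = 15.5695 * 59.6239 = 928.3143

928.3143 $


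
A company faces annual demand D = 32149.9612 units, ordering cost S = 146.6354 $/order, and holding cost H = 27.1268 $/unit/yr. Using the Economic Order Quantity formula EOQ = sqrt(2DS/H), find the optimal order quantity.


2*D*S = 2 * 32149.9612 * 146.6354 = 9428644.8411
2*D*S/H = 347576.7448
EOQ = sqrt(347576.7448) = 589.5564

589.5564 units


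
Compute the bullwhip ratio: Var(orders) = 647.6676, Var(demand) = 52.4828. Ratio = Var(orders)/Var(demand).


BW = 647.6676 / 52.4828 = 12.3406

12.3406


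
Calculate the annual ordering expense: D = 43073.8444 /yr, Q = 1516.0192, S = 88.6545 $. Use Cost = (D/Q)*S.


Number of orders = D/Q = 28.4125
Cost = 28.4125 * 88.6545 = 2518.8930

2518.8930 $/yr


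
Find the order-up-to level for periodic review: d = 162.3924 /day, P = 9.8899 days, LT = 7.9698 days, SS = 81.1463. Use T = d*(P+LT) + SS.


P + LT = 17.8597
d*(P+LT) = 162.3924 * 17.8597 = 2900.2795
T = 2900.2795 + 81.1463 = 2981.4258

2981.4258 units


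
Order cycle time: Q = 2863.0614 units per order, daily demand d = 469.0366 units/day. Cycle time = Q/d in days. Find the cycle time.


Cycle = 2863.0614 / 469.0366 = 6.1041

6.1041 days


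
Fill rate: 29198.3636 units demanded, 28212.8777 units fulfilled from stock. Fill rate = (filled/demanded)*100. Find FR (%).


FR = 28212.8777 / 29198.3636 * 100 = 96.6249

96.6249%


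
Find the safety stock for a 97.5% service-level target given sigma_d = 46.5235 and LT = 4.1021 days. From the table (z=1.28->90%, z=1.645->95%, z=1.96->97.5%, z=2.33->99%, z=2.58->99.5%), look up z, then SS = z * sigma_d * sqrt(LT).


From the table, SL = 97.5% corresponds to z = 1.96
sqrt(LT) = sqrt(4.1021) = 2.0254
SS = 1.96 * 46.5235 * 2.0254 = 184.6850

184.6850 units


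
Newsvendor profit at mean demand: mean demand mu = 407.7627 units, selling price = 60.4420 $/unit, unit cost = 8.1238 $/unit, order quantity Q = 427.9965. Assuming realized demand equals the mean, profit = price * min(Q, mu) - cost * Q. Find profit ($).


Sales at mu = min(427.9965, 407.7627) = 407.7627
Revenue = 60.4420 * 407.7627 = 24645.9931
Total cost = 8.1238 * 427.9965 = 3476.9580
Profit = 24645.9931 - 3476.9580 = 21169.0351

21169.0351 $


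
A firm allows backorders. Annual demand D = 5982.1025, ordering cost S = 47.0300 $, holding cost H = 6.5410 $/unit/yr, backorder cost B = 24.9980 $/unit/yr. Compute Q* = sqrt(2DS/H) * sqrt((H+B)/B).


sqrt(2DS/H) = 293.2968
sqrt((H+B)/B) = 1.1232
Q* = 293.2968 * 1.1232 = 329.4418

329.4418 units


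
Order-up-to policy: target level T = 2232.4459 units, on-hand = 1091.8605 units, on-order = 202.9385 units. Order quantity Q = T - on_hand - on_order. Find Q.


Inventory position = OH + OO = 1091.8605 + 202.9385 = 1294.7990
Q = 2232.4459 - 1294.7990 = 937.6469

937.6469 units


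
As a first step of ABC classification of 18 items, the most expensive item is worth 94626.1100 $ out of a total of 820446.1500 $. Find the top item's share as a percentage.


Top item = 94626.1100
Total = 820446.1500
Percentage = 94626.1100 / 820446.1500 * 100 = 11.5335

11.5335%


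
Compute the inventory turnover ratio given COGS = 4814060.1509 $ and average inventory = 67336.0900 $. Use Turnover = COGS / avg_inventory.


Turnover = 4814060.1509 / 67336.0900 = 71.4930

71.4930


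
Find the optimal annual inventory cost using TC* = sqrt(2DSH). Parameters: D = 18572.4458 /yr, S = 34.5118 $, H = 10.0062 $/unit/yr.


2*D*S*H = 12827318.7090
TC* = sqrt(12827318.7090) = 3581.5246

3581.5246 $/yr


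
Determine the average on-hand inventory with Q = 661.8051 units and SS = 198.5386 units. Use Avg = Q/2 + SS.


Q/2 = 330.9026
Avg = 330.9026 + 198.5386 = 529.4411

529.4411 units


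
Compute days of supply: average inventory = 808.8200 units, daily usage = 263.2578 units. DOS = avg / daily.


DOS = 808.8200 / 263.2578 = 3.0723

3.0723 days


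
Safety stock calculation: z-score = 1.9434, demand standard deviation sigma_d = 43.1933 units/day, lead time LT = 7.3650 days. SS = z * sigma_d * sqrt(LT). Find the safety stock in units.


sqrt(LT) = sqrt(7.3650) = 2.7139
SS = 1.9434 * 43.1933 * 2.7139 = 227.8059

227.8059 units


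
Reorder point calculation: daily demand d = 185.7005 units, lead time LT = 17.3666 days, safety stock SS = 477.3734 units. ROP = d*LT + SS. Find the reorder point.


d*LT = 185.7005 * 17.3666 = 3224.9863
ROP = 3224.9863 + 477.3734 = 3702.3597

3702.3597 units


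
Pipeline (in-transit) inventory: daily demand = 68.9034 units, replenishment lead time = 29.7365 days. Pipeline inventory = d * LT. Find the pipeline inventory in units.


Pipeline = 68.9034 * 29.7365 = 2048.9460

2048.9460 units


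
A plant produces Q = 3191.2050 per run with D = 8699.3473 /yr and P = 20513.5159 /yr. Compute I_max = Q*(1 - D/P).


D/P = 0.4241
1 - D/P = 0.5759
I_max = 3191.2050 * 0.5759 = 1837.8826

1837.8826 units


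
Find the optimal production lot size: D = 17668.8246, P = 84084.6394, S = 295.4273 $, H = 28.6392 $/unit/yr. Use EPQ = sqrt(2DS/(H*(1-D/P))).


1 - D/P = 1 - 0.2101 = 0.7899
H*(1-D/P) = 22.6212
2DS = 10439706.2915
EPQ = sqrt(461500.9073) = 679.3386

679.3386 units


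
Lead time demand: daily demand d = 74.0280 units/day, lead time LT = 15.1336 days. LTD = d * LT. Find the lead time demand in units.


LTD = 74.0280 * 15.1336 = 1120.3101

1120.3101 units


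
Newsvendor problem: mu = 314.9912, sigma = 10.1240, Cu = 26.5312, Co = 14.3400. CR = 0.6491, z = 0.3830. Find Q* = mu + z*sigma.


CR = Cu/(Cu+Co) = 26.5312/(26.5312+14.3400) = 0.6491
z = 0.3830
Q* = 314.9912 + 0.3830 * 10.1240 = 318.8687

318.8687 units


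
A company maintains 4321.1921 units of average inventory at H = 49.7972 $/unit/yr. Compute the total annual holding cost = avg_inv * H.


Cost = 4321.1921 * 49.7972 = 215183.2672

215183.2672 $/yr


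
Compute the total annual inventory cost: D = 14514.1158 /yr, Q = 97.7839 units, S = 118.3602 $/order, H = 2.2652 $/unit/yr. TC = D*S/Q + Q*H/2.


Ordering cost = D*S/Q = 17568.2669
Holding cost = Q*H/2 = 110.7500
TC = 17568.2669 + 110.7500 = 17679.0169

17679.0169 $/yr


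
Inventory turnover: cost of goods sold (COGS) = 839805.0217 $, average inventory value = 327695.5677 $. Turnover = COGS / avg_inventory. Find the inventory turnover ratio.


Turnover = 839805.0217 / 327695.5677 = 2.5628

2.5628


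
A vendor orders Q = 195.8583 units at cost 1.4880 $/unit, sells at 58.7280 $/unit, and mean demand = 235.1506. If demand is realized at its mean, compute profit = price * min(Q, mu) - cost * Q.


Sales at mu = min(195.8583, 235.1506) = 195.8583
Revenue = 58.7280 * 195.8583 = 11502.3662
Total cost = 1.4880 * 195.8583 = 291.4372
Profit = 11502.3662 - 291.4372 = 11210.9291

11210.9291 $


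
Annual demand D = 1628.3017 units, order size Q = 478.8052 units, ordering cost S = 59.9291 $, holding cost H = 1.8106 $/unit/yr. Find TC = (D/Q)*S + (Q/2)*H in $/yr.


Ordering cost = D*S/Q = 203.8045
Holding cost = Q*H/2 = 433.4623
TC = 203.8045 + 433.4623 = 637.2668

637.2668 $/yr


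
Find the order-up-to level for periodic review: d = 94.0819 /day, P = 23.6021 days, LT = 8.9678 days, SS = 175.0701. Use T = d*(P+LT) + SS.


P + LT = 32.5699
d*(P+LT) = 94.0819 * 32.5699 = 3064.2381
T = 3064.2381 + 175.0701 = 3239.3082

3239.3082 units


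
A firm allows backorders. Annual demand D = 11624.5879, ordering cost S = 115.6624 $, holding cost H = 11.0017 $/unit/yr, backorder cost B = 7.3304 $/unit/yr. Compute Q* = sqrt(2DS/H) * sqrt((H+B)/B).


sqrt(2DS/H) = 494.3903
sqrt((H+B)/B) = 1.5814
Q* = 494.3903 * 1.5814 = 781.8299

781.8299 units


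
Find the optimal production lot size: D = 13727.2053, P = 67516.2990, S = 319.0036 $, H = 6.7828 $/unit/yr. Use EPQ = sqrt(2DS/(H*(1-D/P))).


1 - D/P = 1 - 0.2033 = 0.7967
H*(1-D/P) = 5.4037
2DS = 8758055.8173
EPQ = sqrt(1620739.0578) = 1273.0825

1273.0825 units


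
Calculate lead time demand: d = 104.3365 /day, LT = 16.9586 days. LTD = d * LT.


LTD = 104.3365 * 16.9586 = 1769.4010

1769.4010 units


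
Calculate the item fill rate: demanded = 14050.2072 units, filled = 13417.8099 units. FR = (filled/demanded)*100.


FR = 13417.8099 / 14050.2072 * 100 = 95.4990

95.4990%


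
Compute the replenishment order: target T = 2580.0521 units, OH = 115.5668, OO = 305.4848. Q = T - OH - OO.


Inventory position = OH + OO = 115.5668 + 305.4848 = 421.0516
Q = 2580.0521 - 421.0516 = 2159.0005

2159.0005 units


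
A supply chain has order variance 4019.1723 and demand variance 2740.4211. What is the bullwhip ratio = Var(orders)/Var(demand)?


BW = 4019.1723 / 2740.4211 = 1.4666

1.4666


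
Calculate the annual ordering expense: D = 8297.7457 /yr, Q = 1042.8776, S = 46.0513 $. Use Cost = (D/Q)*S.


Number of orders = D/Q = 7.9566
Cost = 7.9566 * 46.0513 = 366.4111

366.4111 $/yr


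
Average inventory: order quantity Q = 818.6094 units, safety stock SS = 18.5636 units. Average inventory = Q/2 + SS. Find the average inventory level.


Q/2 = 409.3047
Avg = 409.3047 + 18.5636 = 427.8683

427.8683 units


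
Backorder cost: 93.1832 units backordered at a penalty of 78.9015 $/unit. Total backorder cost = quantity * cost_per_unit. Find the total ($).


Total = 93.1832 * 78.9015 = 7352.2943

7352.2943 $


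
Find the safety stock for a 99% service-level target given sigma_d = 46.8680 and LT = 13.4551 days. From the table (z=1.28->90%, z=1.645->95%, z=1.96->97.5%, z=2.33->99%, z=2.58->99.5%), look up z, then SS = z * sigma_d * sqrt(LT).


From the table, SL = 99% corresponds to z = 2.33
sqrt(LT) = sqrt(13.4551) = 3.6681
SS = 2.33 * 46.8680 * 3.6681 = 400.5676

400.5676 units


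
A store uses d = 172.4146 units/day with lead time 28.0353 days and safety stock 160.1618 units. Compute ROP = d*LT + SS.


d*LT = 172.4146 * 28.0353 = 4833.6950
ROP = 4833.6950 + 160.1618 = 4993.8568

4993.8568 units


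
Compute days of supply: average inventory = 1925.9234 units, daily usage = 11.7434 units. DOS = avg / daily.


DOS = 1925.9234 / 11.7434 = 164.0005

164.0005 days


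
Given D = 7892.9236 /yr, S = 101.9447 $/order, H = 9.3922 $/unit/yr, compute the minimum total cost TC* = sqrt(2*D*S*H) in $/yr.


2*D*S*H = 15114712.0853
TC* = sqrt(15114712.0853) = 3887.7644

3887.7644 $/yr


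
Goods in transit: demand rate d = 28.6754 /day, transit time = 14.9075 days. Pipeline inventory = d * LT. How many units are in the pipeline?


Pipeline = 28.6754 * 14.9075 = 427.4785

427.4785 units


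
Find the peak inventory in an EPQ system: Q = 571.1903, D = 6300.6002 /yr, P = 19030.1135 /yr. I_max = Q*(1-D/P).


D/P = 0.3311
1 - D/P = 0.6689
I_max = 571.1903 * 0.6689 = 382.0773

382.0773 units


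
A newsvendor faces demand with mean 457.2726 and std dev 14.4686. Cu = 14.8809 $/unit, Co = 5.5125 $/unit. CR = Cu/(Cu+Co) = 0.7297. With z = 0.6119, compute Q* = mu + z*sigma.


CR = Cu/(Cu+Co) = 14.8809/(14.8809+5.5125) = 0.7297
z = 0.6119
Q* = 457.2726 + 0.6119 * 14.4686 = 466.1259

466.1259 units


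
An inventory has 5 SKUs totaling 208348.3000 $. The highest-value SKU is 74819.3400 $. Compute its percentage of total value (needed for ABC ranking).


Top item = 74819.3400
Total = 208348.3000
Percentage = 74819.3400 / 208348.3000 * 100 = 35.9107

35.9107%


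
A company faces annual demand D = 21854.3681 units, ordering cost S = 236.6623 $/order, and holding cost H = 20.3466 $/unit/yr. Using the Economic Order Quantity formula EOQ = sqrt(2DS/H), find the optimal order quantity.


2*D*S = 2 * 21854.3681 * 236.6623 = 10344210.0392
2*D*S/H = 508399.9312
EOQ = sqrt(508399.9312) = 713.0217

713.0217 units


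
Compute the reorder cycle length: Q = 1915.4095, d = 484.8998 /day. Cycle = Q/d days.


Cycle = 1915.4095 / 484.8998 = 3.9501

3.9501 days


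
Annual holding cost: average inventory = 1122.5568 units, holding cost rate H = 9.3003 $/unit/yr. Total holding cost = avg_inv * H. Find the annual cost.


Cost = 1122.5568 * 9.3003 = 10440.1150

10440.1150 $/yr


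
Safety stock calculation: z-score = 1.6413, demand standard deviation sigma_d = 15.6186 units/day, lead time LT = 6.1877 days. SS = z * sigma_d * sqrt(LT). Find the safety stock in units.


sqrt(LT) = sqrt(6.1877) = 2.4875
SS = 1.6413 * 15.6186 * 2.4875 = 63.7668

63.7668 units


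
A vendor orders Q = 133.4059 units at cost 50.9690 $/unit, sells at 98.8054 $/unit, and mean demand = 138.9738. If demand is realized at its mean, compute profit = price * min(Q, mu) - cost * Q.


Sales at mu = min(133.4059, 138.9738) = 133.4059
Revenue = 98.8054 * 133.4059 = 13181.2233
Total cost = 50.9690 * 133.4059 = 6799.5653
Profit = 13181.2233 - 6799.5653 = 6381.6580

6381.6580 $


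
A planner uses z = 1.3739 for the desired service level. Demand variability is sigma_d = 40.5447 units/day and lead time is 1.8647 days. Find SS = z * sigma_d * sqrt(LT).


sqrt(LT) = sqrt(1.8647) = 1.3655
SS = 1.3739 * 40.5447 * 1.3655 = 76.0665

76.0665 units


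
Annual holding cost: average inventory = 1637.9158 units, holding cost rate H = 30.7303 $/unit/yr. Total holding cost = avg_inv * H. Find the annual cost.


Cost = 1637.9158 * 30.7303 = 50333.6439

50333.6439 $/yr


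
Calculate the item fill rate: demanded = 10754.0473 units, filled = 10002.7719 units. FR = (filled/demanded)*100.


FR = 10002.7719 / 10754.0473 * 100 = 93.0140

93.0140%


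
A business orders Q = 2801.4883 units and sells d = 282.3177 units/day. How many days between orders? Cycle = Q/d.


Cycle = 2801.4883 / 282.3177 = 9.9232

9.9232 days


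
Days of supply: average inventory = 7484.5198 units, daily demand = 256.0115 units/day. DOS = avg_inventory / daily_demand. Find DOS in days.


DOS = 7484.5198 / 256.0115 = 29.2351

29.2351 days


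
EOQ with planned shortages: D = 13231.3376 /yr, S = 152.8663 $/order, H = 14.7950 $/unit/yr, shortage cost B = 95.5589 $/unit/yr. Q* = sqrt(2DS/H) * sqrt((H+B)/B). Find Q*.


sqrt(2DS/H) = 522.8959
sqrt((H+B)/B) = 1.0746
Q* = 522.8959 * 1.0746 = 561.9188

561.9188 units


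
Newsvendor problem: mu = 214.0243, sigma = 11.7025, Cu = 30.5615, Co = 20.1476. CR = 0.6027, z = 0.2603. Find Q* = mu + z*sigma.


CR = Cu/(Cu+Co) = 30.5615/(30.5615+20.1476) = 0.6027
z = 0.2603
Q* = 214.0243 + 0.2603 * 11.7025 = 217.0705

217.0705 units


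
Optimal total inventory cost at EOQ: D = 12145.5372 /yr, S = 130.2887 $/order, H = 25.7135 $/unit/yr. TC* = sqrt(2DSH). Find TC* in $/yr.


2*D*S*H = 81379434.8919
TC* = sqrt(81379434.8919) = 9021.0551

9021.0551 $/yr


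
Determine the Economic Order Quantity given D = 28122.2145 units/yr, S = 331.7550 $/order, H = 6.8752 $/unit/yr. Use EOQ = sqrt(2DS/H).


2*D*S = 2 * 28122.2145 * 331.7550 = 18659370.5429
2*D*S/H = 2714011.3077
EOQ = sqrt(2714011.3077) = 1647.4257

1647.4257 units


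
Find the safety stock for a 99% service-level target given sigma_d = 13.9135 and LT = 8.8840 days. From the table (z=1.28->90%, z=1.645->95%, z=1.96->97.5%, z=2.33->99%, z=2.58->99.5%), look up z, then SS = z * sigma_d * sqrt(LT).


From the table, SL = 99% corresponds to z = 2.33
sqrt(LT) = sqrt(8.8840) = 2.9806
SS = 2.33 * 13.9135 * 2.9806 = 96.6266

96.6266 units


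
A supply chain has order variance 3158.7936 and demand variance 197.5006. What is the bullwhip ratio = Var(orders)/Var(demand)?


BW = 3158.7936 / 197.5006 = 15.9938

15.9938


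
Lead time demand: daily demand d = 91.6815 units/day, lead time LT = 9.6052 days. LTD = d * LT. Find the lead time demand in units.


LTD = 91.6815 * 9.6052 = 880.6191

880.6191 units


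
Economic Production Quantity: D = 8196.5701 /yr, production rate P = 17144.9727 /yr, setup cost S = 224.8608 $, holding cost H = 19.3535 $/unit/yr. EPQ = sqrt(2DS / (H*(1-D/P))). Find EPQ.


1 - D/P = 1 - 0.4781 = 0.5219
H*(1-D/P) = 10.1011
2DS = 3686174.6199
EPQ = sqrt(364928.4062) = 604.0930

604.0930 units


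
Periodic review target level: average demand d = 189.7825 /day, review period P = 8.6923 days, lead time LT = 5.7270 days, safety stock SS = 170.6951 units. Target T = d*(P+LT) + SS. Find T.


P + LT = 14.4193
d*(P+LT) = 189.7825 * 14.4193 = 2736.5308
T = 2736.5308 + 170.6951 = 2907.2259

2907.2259 units


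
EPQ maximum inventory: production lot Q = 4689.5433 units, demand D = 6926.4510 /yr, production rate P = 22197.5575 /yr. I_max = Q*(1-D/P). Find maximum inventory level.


D/P = 0.3120
1 - D/P = 0.6880
I_max = 4689.5433 * 0.6880 = 3226.2340

3226.2340 units


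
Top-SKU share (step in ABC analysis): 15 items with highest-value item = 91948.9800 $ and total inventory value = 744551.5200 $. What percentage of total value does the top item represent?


Top item = 91948.9800
Total = 744551.5200
Percentage = 91948.9800 / 744551.5200 * 100 = 12.3496

12.3496%


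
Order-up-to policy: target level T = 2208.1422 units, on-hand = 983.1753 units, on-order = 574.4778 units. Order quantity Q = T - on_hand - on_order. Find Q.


Inventory position = OH + OO = 983.1753 + 574.4778 = 1557.6531
Q = 2208.1422 - 1557.6531 = 650.4891

650.4891 units


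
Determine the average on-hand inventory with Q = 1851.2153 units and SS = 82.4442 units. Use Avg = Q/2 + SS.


Q/2 = 925.6077
Avg = 925.6077 + 82.4442 = 1008.0519

1008.0519 units


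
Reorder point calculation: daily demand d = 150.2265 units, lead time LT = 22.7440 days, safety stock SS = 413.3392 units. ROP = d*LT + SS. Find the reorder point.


d*LT = 150.2265 * 22.7440 = 3416.7515
ROP = 3416.7515 + 413.3392 = 3830.0907

3830.0907 units


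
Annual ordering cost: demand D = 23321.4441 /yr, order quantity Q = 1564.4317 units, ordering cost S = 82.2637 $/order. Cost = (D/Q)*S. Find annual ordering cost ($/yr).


Number of orders = D/Q = 14.9073
Cost = 14.9073 * 82.2637 = 1226.3292

1226.3292 $/yr


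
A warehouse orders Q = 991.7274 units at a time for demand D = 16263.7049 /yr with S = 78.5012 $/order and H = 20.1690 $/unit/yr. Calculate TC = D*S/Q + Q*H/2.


Ordering cost = D*S/Q = 1287.3703
Holding cost = Q*H/2 = 10001.0750
TC = 1287.3703 + 10001.0750 = 11288.4452

11288.4452 $/yr


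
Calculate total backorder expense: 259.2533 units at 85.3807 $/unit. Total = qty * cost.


Total = 259.2533 * 85.3807 = 22135.2282

22135.2282 $


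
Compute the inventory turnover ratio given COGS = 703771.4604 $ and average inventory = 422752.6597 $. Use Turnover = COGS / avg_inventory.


Turnover = 703771.4604 / 422752.6597 = 1.6647

1.6647


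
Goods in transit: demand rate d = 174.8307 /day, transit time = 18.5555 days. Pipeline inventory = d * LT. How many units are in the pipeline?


Pipeline = 174.8307 * 18.5555 = 3244.0711

3244.0711 units


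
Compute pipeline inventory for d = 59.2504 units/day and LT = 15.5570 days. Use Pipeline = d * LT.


Pipeline = 59.2504 * 15.5570 = 921.7585

921.7585 units


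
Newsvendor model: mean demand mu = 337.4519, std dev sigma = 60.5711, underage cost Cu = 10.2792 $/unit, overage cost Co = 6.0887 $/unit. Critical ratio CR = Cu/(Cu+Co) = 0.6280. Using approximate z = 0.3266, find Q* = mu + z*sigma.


CR = Cu/(Cu+Co) = 10.2792/(10.2792+6.0887) = 0.6280
z = 0.3266
Q* = 337.4519 + 0.3266 * 60.5711 = 357.2344

357.2344 units


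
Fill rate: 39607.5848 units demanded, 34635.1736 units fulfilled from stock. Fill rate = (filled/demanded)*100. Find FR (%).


FR = 34635.1736 / 39607.5848 * 100 = 87.4458

87.4458%


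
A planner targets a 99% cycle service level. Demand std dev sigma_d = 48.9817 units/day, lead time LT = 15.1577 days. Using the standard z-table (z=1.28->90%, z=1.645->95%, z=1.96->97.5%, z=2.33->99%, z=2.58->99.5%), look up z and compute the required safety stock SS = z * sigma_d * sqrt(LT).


From the table, SL = 99% corresponds to z = 2.33
sqrt(LT) = sqrt(15.1577) = 3.8933
SS = 2.33 * 48.9817 * 3.8933 = 444.3308

444.3308 units


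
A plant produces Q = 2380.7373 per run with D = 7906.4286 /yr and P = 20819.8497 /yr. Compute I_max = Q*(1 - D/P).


D/P = 0.3798
1 - D/P = 0.6202
I_max = 2380.7373 * 0.6202 = 1476.6419

1476.6419 units


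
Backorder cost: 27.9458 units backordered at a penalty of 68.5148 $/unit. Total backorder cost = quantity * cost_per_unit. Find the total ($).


Total = 27.9458 * 68.5148 = 1914.7009

1914.7009 $


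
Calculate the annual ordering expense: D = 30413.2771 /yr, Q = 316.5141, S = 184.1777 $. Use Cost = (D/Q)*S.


Number of orders = D/Q = 96.0882
Cost = 96.0882 * 184.1777 = 17697.3077

17697.3077 $/yr


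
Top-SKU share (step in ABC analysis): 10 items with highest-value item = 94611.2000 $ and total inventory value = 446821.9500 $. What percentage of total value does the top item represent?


Top item = 94611.2000
Total = 446821.9500
Percentage = 94611.2000 / 446821.9500 * 100 = 21.1743

21.1743%


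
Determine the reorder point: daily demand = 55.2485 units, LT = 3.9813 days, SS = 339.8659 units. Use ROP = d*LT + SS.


d*LT = 55.2485 * 3.9813 = 219.9609
ROP = 219.9609 + 339.8659 = 559.8268

559.8268 units


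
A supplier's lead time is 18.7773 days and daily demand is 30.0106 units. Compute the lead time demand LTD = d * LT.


LTD = 30.0106 * 18.7773 = 563.5180

563.5180 units


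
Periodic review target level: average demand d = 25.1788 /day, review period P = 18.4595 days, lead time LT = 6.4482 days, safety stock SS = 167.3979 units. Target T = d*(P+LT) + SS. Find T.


P + LT = 24.9077
d*(P+LT) = 25.1788 * 24.9077 = 627.1460
T = 627.1460 + 167.3979 = 794.5439

794.5439 units


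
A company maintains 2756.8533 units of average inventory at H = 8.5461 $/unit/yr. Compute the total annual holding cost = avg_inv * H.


Cost = 2756.8533 * 8.5461 = 23560.3440

23560.3440 $/yr


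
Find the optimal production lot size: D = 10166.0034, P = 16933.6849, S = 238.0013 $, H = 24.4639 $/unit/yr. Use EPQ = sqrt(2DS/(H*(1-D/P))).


1 - D/P = 1 - 0.6003 = 0.3997
H*(1-D/P) = 9.7772
2DS = 4839044.0500
EPQ = sqrt(494931.8985) = 703.5140

703.5140 units


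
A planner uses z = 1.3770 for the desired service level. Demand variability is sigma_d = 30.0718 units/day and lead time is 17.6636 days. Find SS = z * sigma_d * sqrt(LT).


sqrt(LT) = sqrt(17.6636) = 4.2028
SS = 1.3770 * 30.0718 * 4.2028 = 174.0335

174.0335 units


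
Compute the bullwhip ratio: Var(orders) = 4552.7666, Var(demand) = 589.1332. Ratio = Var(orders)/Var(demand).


BW = 4552.7666 / 589.1332 = 7.7279

7.7279


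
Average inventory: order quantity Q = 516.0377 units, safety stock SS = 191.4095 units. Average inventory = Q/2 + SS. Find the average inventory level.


Q/2 = 258.0188
Avg = 258.0188 + 191.4095 = 449.4284

449.4284 units


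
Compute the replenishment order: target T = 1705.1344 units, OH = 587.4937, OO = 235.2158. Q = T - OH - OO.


Inventory position = OH + OO = 587.4937 + 235.2158 = 822.7095
Q = 1705.1344 - 822.7095 = 882.4249

882.4249 units


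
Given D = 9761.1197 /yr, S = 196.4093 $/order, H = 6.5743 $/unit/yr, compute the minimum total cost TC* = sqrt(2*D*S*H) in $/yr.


2*D*S*H = 25208163.0960
TC* = sqrt(25208163.0960) = 5020.7732

5020.7732 $/yr


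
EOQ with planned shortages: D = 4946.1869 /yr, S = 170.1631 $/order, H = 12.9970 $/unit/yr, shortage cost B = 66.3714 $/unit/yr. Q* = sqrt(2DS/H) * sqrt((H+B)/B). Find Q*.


sqrt(2DS/H) = 359.8831
sqrt((H+B)/B) = 1.0935
Q* = 359.8831 * 1.0935 = 393.5453

393.5453 units


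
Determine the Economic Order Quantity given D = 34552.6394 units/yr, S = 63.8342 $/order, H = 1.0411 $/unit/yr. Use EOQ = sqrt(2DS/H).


2*D*S = 2 * 34552.6394 * 63.8342 = 4411280.1880
2*D*S/H = 4237133.9813
EOQ = sqrt(4237133.9813) = 2058.4300

2058.4300 units
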